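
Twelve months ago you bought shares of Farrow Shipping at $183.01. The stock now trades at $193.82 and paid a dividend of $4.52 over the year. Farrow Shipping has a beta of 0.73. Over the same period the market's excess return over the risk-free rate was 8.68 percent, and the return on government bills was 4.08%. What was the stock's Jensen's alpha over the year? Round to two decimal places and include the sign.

-2.04%

Realised HPR = (P1 + D1 − P0) / P0 = (193.82 + 4.52 − 183.01) / 183.01 = 15.33 / 183.01 = 8.3766%
CAPM required = R_f + β·MRP = 4.08% + 0.73 × 8.68% = 10.4164%
α = realised − required = 8.3766% − 10.4164% = -2.04%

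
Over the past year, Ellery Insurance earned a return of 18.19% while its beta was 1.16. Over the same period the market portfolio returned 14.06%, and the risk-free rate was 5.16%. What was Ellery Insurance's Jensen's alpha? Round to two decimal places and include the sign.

Market excess return = 14.06% − 5.16% = 8.90%
CAPM benchmark = R_f + β(R_m − R_f) = 5.16% + 1.16 × 8.90% = 15.4840%
α = actual − benchmark = 18.19% − 15.4840% = +2.71%

+2.71%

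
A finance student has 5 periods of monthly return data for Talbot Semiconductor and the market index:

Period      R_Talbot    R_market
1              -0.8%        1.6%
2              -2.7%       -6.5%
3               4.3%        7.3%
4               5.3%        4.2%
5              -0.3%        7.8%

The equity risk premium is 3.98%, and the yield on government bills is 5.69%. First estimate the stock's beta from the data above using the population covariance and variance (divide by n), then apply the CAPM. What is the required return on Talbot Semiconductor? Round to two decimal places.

Mean R_i = (-0.8 − 2.7 + 4.3 + 5.3 − 0.3) / 5 = 1.1600%
Mean R_m = (1.6 − 6.5 + 7.3 + 4.2 + 7.8) / 5 = 2.8800%
Σ(R_i − R̄_i)(R_m − R̄_m) = 50.8760  ⇒  Cov = 50.8760 / 5 = 10.1752
Σ(R_m − R̄_m)² = 135.1080  ⇒  Var(R_m) = 135.1080 / 5 = 27.0216
β = Cov / Var(R_m) = 10.1752 / 27.0216 = 0.3766
E(R) = R_f + β × MRP = 5.69% + 0.3766 × 3.98% = 7.19%

7.19%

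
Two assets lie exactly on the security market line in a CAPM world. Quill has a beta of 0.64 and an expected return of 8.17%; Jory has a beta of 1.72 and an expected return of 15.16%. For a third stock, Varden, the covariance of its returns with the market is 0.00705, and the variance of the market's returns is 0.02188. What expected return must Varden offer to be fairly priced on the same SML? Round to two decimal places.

6.11%

MRP = (15.16% − 8.17%) / (1.72 − 0.64) = 6.4722%
R_f = 8.17% − 0.64 × 6.4722% = 4.0278%
β_Varden = Cov / Var(R_m) = 0.00705 / 0.02188 = 0.3222
E(R_Varden) = R_f + β × MRP = 4.0278% + 0.3222 × 6.4722% = 6.11%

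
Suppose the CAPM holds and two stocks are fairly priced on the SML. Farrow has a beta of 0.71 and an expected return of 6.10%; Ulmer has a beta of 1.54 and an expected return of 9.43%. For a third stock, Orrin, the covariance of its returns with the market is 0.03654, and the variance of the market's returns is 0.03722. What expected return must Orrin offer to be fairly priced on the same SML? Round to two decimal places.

MRP = (9.43% − 6.10%) / (1.54 − 0.71) = 4.0120%
R_f = 6.10% − 0.71 × 4.0120% = 3.2515%
β_Orrin = Cov / Var(R_m) = 0.03654 / 0.03722 = 0.9817
E(R_Orrin) = R_f + β × MRP = 3.2515% + 0.9817 × 4.0120% = 7.19%

7.19%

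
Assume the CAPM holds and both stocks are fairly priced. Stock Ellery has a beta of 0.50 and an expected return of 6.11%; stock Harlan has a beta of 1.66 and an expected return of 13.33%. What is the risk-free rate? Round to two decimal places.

Both satisfy E(R) = R_f + β·MRP, so the slope of the SML is
MRP = (13.33% − 6.11%) / (1.66 − 0.50) = 7.22% / 1.16 = 6.2241%
R_f = E(R_Ellery) − β_Ellery·MRP = 6.11% − 0.50 × 6.2241% = 2.9980%

3.00%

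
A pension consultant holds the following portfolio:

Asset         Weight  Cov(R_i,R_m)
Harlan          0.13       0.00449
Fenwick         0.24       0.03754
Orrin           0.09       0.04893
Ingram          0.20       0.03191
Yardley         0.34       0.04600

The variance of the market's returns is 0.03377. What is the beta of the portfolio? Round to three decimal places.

1.067

β_Harlan = 0.00449 / 0.03377 = 0.1330
β_Fenwick = 0.03754 / 0.03377 = 1.1116
β_Orrin = 0.04893 / 0.03377 = 1.4489
β_Ingram = 0.03191 / 0.03377 = 0.9449
β_Yardley = 0.04600 / 0.03377 = 1.3622
β_P = Σ w_i β_i = 0.13×0.1330 + 0.24×1.1116 + 0.09×1.4489 + 0.20×0.9449 + 0.34×1.3622 = 1.0666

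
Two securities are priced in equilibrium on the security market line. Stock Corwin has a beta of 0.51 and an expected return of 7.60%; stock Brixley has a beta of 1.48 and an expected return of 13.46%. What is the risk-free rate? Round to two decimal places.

Both satisfy E(R) = R_f + β·MRP, so the slope of the SML is
MRP = (13.46% − 7.60%) / (1.48 − 0.51) = 5.86% / 0.97 = 6.0412%
R_f = E(R_Corwin) − β_Corwin·MRP = 7.60% − 0.51 × 6.0412% = 4.5190%

4.52%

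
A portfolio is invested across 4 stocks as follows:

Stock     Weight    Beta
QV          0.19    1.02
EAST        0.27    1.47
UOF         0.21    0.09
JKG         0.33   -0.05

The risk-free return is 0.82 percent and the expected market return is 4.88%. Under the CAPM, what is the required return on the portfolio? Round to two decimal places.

β_P = Σ w_i β_i = 0.19×1.02 + 0.27×1.47 + 0.21×0.09 + 0.33×-0.05 = 0.5931
MRP = 4.88% − 0.82% = 4.06%
E(R_P) = R_f + β_P × MRP = 0.82% + 0.5931 × 4.06% = 3.23%

3.23%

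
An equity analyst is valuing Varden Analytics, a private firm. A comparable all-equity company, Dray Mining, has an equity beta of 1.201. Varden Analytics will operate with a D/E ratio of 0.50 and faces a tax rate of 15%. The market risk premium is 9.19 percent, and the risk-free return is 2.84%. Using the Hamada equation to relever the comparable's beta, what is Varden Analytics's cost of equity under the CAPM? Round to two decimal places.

β_L = β_U × [1 + (1 − t)(D/E)] = 1.201 × [1 + (1 − 0.15) × 0.50]
    = 1.201 × [1 + 0.85 × 0.50] = 1.201 × 1.4250 = 1.7114
E(R) = R_f + β_L × MRP = 2.84% + 1.7114 × 9.19% = 18.57%

18.57%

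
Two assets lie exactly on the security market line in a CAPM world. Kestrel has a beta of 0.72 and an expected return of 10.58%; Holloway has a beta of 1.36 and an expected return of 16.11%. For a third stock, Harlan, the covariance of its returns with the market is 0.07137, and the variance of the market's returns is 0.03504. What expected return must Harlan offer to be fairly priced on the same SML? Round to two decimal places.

MRP = (16.11% − 10.58%) / (1.36 − 0.72) = 8.6406%
R_f = 10.58% − 0.72 × 8.6406% = 4.3588%
β_Harlan = Cov / Var(R_m) = 0.07137 / 0.03504 = 2.0368
E(R_Harlan) = R_f + β × MRP = 4.3588% + 2.0368 × 8.6406% = 21.96%

21.96%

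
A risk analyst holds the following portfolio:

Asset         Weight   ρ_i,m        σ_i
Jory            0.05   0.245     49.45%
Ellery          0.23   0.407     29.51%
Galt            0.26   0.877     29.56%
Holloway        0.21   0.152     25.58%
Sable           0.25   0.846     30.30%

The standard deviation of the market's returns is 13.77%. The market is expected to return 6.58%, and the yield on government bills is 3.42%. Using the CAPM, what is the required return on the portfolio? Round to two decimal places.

7.40%

β_Jory = 0.245 × 49.45% / 13.77% = 0.8798
β_Ellery = 0.407 × 29.51% / 13.77% = 0.8722
β_Galt = 0.877 × 29.56% / 13.77% = 1.8827
β_Holloway = 0.152 × 25.58% / 13.77% = 0.2824
β_Sable = 0.846 × 30.30% / 13.77% = 1.8616
β_P = Σ w_i β_i = 0.05×0.8798 + 0.23×0.8722 + 0.26×1.8827 + 0.21×0.2824 + 0.25×1.8616 = 1.2588
MRP = 6.58% − 3.42% = 3.16%
E(R_P) = R_f + β_P × MRP = 3.42% + 1.2588 × 3.16% = 7.40%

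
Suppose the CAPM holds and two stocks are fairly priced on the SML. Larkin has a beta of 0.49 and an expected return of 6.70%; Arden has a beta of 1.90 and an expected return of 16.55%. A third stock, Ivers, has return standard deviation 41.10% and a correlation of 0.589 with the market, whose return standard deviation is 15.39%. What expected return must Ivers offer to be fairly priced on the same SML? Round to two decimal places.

MRP = (16.55% − 6.70%) / (1.90 − 0.49) = 6.9858%
R_f = 6.70% − 0.49 × 6.9858% = 3.2770%
β_Ivers = ρ·σ_i/σ_m = 0.589 × 41.10 / 15.39 = 1.5730
E(R_Ivers) = R_f + β × MRP = 3.2770% + 1.5730 × 6.9858% = 14.27%

14.27%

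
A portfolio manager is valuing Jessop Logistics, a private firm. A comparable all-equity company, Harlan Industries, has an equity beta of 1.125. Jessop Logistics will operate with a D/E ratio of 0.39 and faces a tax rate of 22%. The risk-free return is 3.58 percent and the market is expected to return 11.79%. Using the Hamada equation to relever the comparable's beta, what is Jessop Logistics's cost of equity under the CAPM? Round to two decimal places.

β_L = β_U × [1 + (1 − t)(D/E)] = 1.125 × [1 + (1 − 0.22) × 0.39]
    = 1.125 × [1 + 0.78 × 0.39] = 1.125 × 1.3042 = 1.4672
MRP = 11.79% − 3.58% = 8.21%
E(R) = R_f + β_L × MRP = 3.58% + 1.4672 × 8.21% = 15.63%

15.63%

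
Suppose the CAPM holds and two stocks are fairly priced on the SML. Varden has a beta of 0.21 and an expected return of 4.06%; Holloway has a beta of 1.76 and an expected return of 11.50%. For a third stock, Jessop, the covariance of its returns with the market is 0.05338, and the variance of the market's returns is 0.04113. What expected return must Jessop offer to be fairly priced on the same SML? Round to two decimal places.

9.28%

MRP = (11.50% − 4.06%) / (1.76 − 0.21) = 4.8000%
R_f = 4.06% − 0.21 × 4.8000% = 3.0520%
β_Jessop = Cov / Var(R_m) = 0.05338 / 0.04113 = 1.2978
E(R_Jessop) = R_f + β × MRP = 3.0520% + 1.2978 × 4.8000% = 9.28%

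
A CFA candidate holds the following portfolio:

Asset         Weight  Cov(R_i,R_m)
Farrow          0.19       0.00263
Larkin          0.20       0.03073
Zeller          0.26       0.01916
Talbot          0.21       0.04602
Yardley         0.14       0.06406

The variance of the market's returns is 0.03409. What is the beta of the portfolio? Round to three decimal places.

β_Farrow = 0.00263 / 0.03409 = 0.0771
β_Larkin = 0.03073 / 0.03409 = 0.9014
β_Zeller = 0.01916 / 0.03409 = 0.5620
β_Talbot = 0.04602 / 0.03409 = 1.3500
β_Yardley = 0.06406 / 0.03409 = 1.8791
β_P = Σ w_i β_i = 0.19×0.0771 + 0.20×0.9014 + 0.26×0.5620 + 0.21×1.3500 + 0.14×1.8791 = 0.8876

0.888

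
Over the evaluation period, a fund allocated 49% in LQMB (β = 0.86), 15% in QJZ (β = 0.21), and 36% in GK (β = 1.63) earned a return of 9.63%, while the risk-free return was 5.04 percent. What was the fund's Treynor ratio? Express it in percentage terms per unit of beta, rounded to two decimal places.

4.41%

β_P = 0.49×0.86 + 0.15×0.21 + 0.36×1.63 = 1.0397
Treynor = (R_P − R_f) / β_P = (9.63% − 5.04%) / 1.0397 = 4.59% / 1.0397 = 4.41%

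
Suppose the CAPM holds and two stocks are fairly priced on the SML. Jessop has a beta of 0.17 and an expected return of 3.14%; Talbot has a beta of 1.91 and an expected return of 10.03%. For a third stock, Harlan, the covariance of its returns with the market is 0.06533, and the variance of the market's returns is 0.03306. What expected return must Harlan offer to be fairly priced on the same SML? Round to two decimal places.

MRP = (10.03% − 3.14%) / (1.91 − 0.17) = 3.9598%
R_f = 3.14% − 0.17 × 3.9598% = 2.4668%
β_Harlan = Cov / Var(R_m) = 0.06533 / 0.03306 = 1.9761
E(R_Harlan) = R_f + β × MRP = 2.4668% + 1.9761 × 3.9598% = 10.29%

10.29%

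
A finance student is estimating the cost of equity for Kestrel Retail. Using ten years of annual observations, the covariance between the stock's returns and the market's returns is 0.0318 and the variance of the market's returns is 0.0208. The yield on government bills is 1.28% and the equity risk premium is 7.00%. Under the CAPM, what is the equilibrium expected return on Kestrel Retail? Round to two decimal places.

11.98%

β = Cov(R_i, R_m) / Var(R_m) = 0.0318 / 0.0208 = 1.5288
E(R) = R_f + β × MRP = 1.28% + 1.5288 × 7.00% = 11.98%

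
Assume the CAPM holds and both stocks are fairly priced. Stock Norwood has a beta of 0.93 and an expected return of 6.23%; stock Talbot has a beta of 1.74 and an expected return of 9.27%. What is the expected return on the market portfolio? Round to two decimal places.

Both satisfy E(R) = R_f + β·MRP, so the slope of the SML is
MRP = (9.27% − 6.23%) / (1.74 − 0.93) = 3.04% / 0.81 = 3.7531%
R_f = E(R_Norwood) − β_Norwood·MRP = 6.23% − 0.93 × 3.7531% = 2.7396%
E(R_m) = R_f + MRP = 2.7396% + 3.7531% = 6.49%

6.49%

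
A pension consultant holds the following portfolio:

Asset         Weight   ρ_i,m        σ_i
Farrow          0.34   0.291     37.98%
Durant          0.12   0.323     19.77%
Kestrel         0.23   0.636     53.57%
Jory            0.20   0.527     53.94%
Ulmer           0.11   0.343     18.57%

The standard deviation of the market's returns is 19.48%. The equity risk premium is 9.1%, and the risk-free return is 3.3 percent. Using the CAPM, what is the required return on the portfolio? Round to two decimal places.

12.06%

β_Farrow = 0.291 × 37.98% / 19.48% = 0.5674
β_Durant = 0.323 × 19.77% / 19.48% = 0.3278
β_Kestrel = 0.636 × 53.57% / 19.48% = 1.7490
β_Jory = 0.527 × 53.94% / 19.48% = 1.4593
β_Ulmer = 0.343 × 18.57% / 19.48% = 0.3270
β_P = Σ w_i β_i = 0.34×0.5674 + 0.12×0.3278 + 0.23×1.7490 + 0.20×1.4593 + 0.11×0.3270 = 0.9624
E(R_P) = R_f + β_P × MRP = 3.3% + 0.9624 × 9.1% = 12.06%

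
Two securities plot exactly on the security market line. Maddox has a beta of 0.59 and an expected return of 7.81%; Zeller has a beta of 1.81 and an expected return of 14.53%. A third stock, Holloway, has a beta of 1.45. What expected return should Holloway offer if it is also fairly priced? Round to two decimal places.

MRP (SML slope) = (14.53% − 7.81%) / (1.81 − 0.59) = 6.72% / 1.22 = 5.5082%
R_f (intercept) = 7.81% − 0.59 × 5.5082% = 4.5602%
E(R_Holloway) = R_f + β × MRP = 4.5602% + 1.45 × 5.5082% = 12.55%

12.55%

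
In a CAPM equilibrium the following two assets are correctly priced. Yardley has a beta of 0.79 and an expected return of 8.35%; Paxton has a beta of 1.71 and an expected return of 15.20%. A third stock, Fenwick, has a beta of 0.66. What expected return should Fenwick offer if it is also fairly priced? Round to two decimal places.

MRP (SML slope) = (15.20% − 8.35%) / (1.71 − 0.79) = 6.85% / 0.92 = 7.4457%
R_f (intercept) = 8.35% − 0.79 × 7.4457% = 2.4679%
E(R_Fenwick) = R_f + β × MRP = 2.4679% + 0.66 × 7.4457% = 7.38%

7.38%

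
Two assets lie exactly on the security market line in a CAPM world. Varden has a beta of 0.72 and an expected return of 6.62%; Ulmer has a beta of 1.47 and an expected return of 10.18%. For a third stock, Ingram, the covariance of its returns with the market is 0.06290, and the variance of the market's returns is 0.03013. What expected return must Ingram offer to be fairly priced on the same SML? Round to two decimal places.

MRP = (10.18% − 6.62%) / (1.47 − 0.72) = 4.7467%
R_f = 6.62% − 0.72 × 4.7467% = 3.2024%
β_Ingram = Cov / Var(R_m) = 0.06290 / 0.03013 = 2.0876
E(R_Ingram) = R_f + β × MRP = 3.2024% + 2.0876 × 4.7467% = 13.11%

13.11%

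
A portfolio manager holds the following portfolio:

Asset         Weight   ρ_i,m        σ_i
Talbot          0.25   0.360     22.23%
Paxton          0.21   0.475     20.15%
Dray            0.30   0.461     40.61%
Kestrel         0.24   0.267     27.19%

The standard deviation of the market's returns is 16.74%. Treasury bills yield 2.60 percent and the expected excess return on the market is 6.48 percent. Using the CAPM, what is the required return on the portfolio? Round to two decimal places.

7.00%

β_Talbot = 0.360 × 22.23% / 16.74% = 0.4781
β_Paxton = 0.475 × 20.15% / 16.74% = 0.5718
β_Dray = 0.461 × 40.61% / 16.74% = 1.1184
β_Kestrel = 0.267 × 27.19% / 16.74% = 0.4337
β_P = Σ w_i β_i = 0.25×0.4781 + 0.21×0.5718 + 0.30×1.1184 + 0.24×0.4337 = 0.6792
E(R_P) = R_f + β_P × MRP = 2.60% + 0.6792 × 6.48% = 7.00%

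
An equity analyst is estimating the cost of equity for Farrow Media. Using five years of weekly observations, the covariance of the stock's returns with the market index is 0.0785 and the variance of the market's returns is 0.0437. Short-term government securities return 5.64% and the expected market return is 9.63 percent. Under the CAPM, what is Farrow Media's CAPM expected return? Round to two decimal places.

12.81%

β = Cov(R_i, R_m) / Var(R_m) = 0.0785 / 0.0437 = 1.7963
MRP = 9.63% − 5.64% = 3.99%
E(R) = R_f + β × MRP = 5.64% + 1.7963 × 3.99% = 12.81%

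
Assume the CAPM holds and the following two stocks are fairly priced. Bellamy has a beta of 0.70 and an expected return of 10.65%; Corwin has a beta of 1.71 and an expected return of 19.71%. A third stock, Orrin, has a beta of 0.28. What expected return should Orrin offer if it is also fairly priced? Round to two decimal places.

MRP (SML slope) = (19.71% − 10.65%) / (1.71 − 0.70) = 9.06% / 1.01 = 8.9703%
R_f (intercept) = 10.65% − 0.70 × 8.9703% = 4.3708%
E(R_Orrin) = R_f + β × MRP = 4.3708% + 0.28 × 8.9703% = 6.88%

6.88%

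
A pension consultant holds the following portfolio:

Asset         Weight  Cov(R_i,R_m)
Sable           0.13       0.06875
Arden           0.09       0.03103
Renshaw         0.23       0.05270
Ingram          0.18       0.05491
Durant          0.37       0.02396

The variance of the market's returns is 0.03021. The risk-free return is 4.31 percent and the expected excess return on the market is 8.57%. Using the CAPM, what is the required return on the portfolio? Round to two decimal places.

β_Sable = 0.06875 / 0.03021 = 2.2757
β_Arden = 0.03103 / 0.03021 = 1.0271
β_Renshaw = 0.05270 / 0.03021 = 1.7445
β_Ingram = 0.05491 / 0.03021 = 1.8176
β_Durant = 0.02396 / 0.03021 = 0.7931
β_P = Σ w_i β_i = 0.13×2.2757 + 0.09×1.0271 + 0.23×1.7445 + 0.18×1.8176 + 0.37×0.7931 = 1.4101
E(R_P) = R_f + β_P × MRP = 4.31% + 1.4101 × 8.57% = 16.39%

16.39%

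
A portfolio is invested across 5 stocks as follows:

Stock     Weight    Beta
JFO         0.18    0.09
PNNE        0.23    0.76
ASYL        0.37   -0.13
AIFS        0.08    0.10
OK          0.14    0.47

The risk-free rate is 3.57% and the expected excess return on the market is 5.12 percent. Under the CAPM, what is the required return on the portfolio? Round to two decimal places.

4.68%

β_P = Σ w_i β_i = 0.18×0.09 + 0.23×0.76 + 0.37×-0.13 + 0.08×0.10 + 0.14×0.47 = 0.2167
E(R_P) = R_f + β_P × MRP = 3.57% + 0.2167 × 5.12% = 4.68%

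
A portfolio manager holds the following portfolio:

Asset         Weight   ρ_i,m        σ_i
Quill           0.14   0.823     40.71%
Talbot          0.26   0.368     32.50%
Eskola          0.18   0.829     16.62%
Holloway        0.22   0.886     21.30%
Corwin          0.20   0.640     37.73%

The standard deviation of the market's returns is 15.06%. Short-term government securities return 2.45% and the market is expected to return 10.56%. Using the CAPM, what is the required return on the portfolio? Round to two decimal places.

12.82%

β_Quill = 0.823 × 40.71% / 15.06% = 2.2247
β_Talbot = 0.368 × 32.50% / 15.06% = 0.7942
β_Eskola = 0.829 × 16.62% / 15.06% = 0.9149
β_Holloway = 0.886 × 21.30% / 15.06% = 1.2531
β_Corwin = 0.640 × 37.73% / 15.06% = 1.6034
β_P = Σ w_i β_i = 0.14×2.2247 + 0.26×0.7942 + 0.18×0.9149 + 0.22×1.2531 + 0.20×1.6034 = 1.2790
MRP = 10.56% − 2.45% = 8.11%
E(R_P) = R_f + β_P × MRP = 2.45% + 1.2790 × 8.11% = 12.82%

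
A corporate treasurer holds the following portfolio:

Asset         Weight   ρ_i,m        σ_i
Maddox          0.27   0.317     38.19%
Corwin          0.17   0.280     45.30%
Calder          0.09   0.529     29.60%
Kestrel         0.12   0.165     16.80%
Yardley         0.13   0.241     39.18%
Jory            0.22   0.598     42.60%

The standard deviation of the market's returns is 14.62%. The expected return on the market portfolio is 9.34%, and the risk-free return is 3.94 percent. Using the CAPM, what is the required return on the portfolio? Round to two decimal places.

9.11%

β_Maddox = 0.317 × 38.19% / 14.62% = 0.8281
β_Corwin = 0.280 × 45.30% / 14.62% = 0.8676
β_Calder = 0.529 × 29.60% / 14.62% = 1.0710
β_Kestrel = 0.165 × 16.80% / 14.62% = 0.1896
β_Yardley = 0.241 × 39.18% / 14.62% = 0.6459
β_Jory = 0.598 × 42.60% / 14.62% = 1.7425
β_P = Σ w_i β_i = 0.27×0.8281 + 0.17×0.8676 + 0.09×1.0710 + 0.12×0.1896 + 0.13×0.6459 + 0.22×1.7425 = 0.9575
MRP = 9.34% − 3.94% = 5.40%
E(R_P) = R_f + β_P × MRP = 3.94% + 0.9575 × 5.40% = 9.11%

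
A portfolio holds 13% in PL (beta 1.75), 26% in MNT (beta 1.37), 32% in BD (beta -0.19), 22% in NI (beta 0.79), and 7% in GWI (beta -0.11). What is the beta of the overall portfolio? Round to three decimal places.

0.689

β_P = Σ w_i β_i = 0.13×1.75 + 0.26×1.37 + 0.32×-0.19 + 0.22×0.79 + 0.07×-0.11 = 0.6890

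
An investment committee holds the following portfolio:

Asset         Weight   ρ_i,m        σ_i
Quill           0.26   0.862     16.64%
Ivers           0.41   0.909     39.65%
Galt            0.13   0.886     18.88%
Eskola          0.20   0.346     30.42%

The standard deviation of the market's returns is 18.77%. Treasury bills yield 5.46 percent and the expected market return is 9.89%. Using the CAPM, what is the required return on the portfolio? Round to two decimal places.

10.84%

β_Quill = 0.862 × 16.64% / 18.77% = 0.7642
β_Ivers = 0.909 × 39.65% / 18.77% = 1.9202
β_Galt = 0.886 × 18.88% / 18.77% = 0.8912
β_Eskola = 0.346 × 30.42% / 18.77% = 0.5608
β_P = Σ w_i β_i = 0.26×0.7642 + 0.41×1.9202 + 0.13×0.8912 + 0.20×0.5608 = 1.2140
MRP = 9.89% − 5.46% = 4.43%
E(R_P) = R_f + β_P × MRP = 5.46% + 1.2140 × 4.43% = 10.84%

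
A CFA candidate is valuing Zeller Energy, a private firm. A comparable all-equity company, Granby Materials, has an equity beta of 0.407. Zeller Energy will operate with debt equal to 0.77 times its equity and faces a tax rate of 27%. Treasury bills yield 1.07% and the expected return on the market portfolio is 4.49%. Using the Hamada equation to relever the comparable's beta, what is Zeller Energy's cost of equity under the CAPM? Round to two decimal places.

β_L = β_U × [1 + (1 − t)(D/E)] = 0.407 × [1 + (1 − 0.27) × 0.77]
    = 0.407 × [1 + 0.73 × 0.77] = 0.407 × 1.5621 = 0.6358
MRP = 4.49% − 1.07% = 3.42%
E(R) = R_f + β_L × MRP = 1.07% + 0.6358 × 3.42% = 3.24%

3.24%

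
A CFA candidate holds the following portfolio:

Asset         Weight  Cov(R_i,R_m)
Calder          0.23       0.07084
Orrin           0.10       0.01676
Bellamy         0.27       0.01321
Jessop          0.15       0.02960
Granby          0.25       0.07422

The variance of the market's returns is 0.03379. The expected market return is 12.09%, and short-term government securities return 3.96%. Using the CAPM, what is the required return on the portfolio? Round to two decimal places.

14.67%

β_Calder = 0.07084 / 0.03379 = 2.0965
β_Orrin = 0.01676 / 0.03379 = 0.4960
β_Bellamy = 0.01321 / 0.03379 = 0.3909
β_Jessop = 0.02960 / 0.03379 = 0.8760
β_Granby = 0.07422 / 0.03379 = 2.1965
β_P = Σ w_i β_i = 0.23×2.0965 + 0.10×0.4960 + 0.27×0.3909 + 0.15×0.8760 + 0.25×2.1965 = 1.3179
MRP = 12.09% − 3.96% = 8.13%
E(R_P) = R_f + β_P × MRP = 3.96% + 1.3179 × 8.13% = 14.67%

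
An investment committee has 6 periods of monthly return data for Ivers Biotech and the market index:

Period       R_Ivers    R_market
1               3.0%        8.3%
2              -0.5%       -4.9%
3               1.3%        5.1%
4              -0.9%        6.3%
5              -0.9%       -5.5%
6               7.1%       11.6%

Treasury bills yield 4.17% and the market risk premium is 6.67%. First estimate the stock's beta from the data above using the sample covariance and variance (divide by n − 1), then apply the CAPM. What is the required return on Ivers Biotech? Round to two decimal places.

6.40%

Mean R_i = (3.0 − 0.5 + 1.3 − 0.9 − 0.9 + 7.1) / 6 = 1.5167%
Mean R_m = (8.3 − 4.9 + 5.1 + 6.3 − 5.5 + 11.6) / 6 = 3.4833%
Σ(R_i − R̄_i)(R_m − R̄_m) = 83.9217  ⇒  Cov = 83.9217 / 5 = 16.7843
Σ(R_m − R̄_m)² = 250.6083  ⇒  Var(R_m) = 250.6083 / 5 = 50.1217
β = Cov / Var(R_m) = 16.7843 / 50.1217 = 0.3349
E(R) = R_f + β × MRP = 4.17% + 0.3349 × 6.67% = 6.40%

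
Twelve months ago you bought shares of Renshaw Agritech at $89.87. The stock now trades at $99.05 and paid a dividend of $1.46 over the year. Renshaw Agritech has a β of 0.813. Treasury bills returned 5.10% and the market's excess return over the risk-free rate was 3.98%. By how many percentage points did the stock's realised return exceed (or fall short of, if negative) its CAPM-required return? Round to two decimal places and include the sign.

Realised HPR = (P1 + D1 − P0) / P0 = (99.05 + 1.46 − 89.87) / 89.87 = 10.64 / 89.87 = 11.8393%
CAPM required = R_f + β·MRP = 5.10% + 0.813 × 3.98% = 8.33574%
α = realised − required = 11.8393% − 8.33574% = +3.50%

+3.50%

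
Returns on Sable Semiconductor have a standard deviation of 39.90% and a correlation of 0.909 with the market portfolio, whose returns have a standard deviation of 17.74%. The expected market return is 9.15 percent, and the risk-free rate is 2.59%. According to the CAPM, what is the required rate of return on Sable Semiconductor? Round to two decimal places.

16.00%

β = ρ × σ_i / σ_m = 0.909 × 39.90% / 17.74% = 2.0445
MRP = 9.15% − 2.59% = 6.56%
E(R) = 2.59% + 2.0445 × 6.56% = 16.00%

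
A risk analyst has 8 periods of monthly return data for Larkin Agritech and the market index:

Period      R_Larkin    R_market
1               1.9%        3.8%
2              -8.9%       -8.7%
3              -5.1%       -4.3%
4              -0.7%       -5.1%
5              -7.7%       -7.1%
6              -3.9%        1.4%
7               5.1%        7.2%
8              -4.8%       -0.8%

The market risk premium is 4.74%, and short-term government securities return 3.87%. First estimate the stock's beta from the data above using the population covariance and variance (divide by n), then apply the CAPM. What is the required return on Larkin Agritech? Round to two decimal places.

Mean R_i = (1.9 − 8.9 − 5.1 − 0.7 − 7.7 − 3.9 + 5.1 − 4.8) / 8 = -3.0125%
Mean R_m = (3.8 − 8.7 − 4.3 − 5.1 − 7.1 + 1.4 + 7.2 − 0.8) / 8 = -1.7000%
Σ(R_i − R̄_i)(R_m − R̄_m) = 158.9500  ⇒  Cov = 158.9500 / 8 = 19.8688
Σ(R_m − R̄_m)² = 216.3600  ⇒  Var(R_m) = 216.3600 / 8 = 27.0450
β = Cov / Var(R_m) = 19.8688 / 27.0450 = 0.7347
E(R) = R_f + β × MRP = 3.87% + 0.7347 × 4.74% = 7.35%

7.35%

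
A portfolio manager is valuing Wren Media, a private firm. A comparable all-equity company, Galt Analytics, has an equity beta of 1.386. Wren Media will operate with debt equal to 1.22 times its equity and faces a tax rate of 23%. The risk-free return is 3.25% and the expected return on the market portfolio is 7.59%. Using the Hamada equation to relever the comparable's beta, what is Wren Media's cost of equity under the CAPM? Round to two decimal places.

14.92%

β_L = β_U × [1 + (1 − t)(D/E)] = 1.386 × [1 + (1 − 0.23) × 1.22]
    = 1.386 × [1 + 0.77 × 1.22] = 1.386 × 1.9394 = 2.6880
MRP = 7.59% − 3.25% = 4.34%
E(R) = R_f + β_L × MRP = 3.25% + 2.6880 × 4.34% = 14.92%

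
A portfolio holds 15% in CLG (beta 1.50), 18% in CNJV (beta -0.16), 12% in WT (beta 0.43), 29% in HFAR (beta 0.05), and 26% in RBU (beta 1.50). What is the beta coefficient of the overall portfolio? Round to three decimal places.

β_P = Σ w_i β_i = 0.15×1.50 + 0.18×-0.16 + 0.12×0.43 + 0.29×0.05 + 0.26×1.50 = 0.6523

0.652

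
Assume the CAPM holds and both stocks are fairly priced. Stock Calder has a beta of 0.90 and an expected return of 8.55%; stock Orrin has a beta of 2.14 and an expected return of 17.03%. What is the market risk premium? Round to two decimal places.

6.84%

Both satisfy E(R) = R_f + β·MRP, so the slope of the SML is
MRP = (17.03% − 8.55%) / (2.14 − 0.90) = 8.48% / 1.24 = 6.8387%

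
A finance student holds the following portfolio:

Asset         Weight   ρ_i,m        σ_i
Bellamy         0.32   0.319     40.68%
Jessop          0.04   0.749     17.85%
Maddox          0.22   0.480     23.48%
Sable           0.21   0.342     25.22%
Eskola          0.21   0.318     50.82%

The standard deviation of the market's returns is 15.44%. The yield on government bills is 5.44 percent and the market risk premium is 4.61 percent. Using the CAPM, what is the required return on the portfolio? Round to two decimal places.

9.13%

β_Bellamy = 0.319 × 40.68% / 15.44% = 0.8405
β_Jessop = 0.749 × 17.85% / 15.44% = 0.8659
β_Maddox = 0.480 × 23.48% / 15.44% = 0.7299
β_Sable = 0.342 × 25.22% / 15.44% = 0.5586
β_Eskola = 0.318 × 50.82% / 15.44% = 1.0467
β_P = Σ w_i β_i = 0.32×0.8405 + 0.04×0.8659 + 0.22×0.7299 + 0.21×0.5586 + 0.21×1.0467 = 0.8013
E(R_P) = R_f + β_P × MRP = 5.44% + 0.8013 × 4.61% = 9.13%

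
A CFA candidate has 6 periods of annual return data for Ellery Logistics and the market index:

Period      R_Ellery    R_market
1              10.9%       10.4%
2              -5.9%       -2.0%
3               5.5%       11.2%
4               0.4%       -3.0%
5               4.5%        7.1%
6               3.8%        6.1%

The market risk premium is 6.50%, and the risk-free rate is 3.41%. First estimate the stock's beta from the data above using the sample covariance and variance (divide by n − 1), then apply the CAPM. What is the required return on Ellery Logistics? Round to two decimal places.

8.48%

Mean R_i = (10.9 − 5.9 + 5.5 + 0.4 + 4.5 + 3.8) / 6 = 3.2000%
Mean R_m = (10.4 − 2.0 + 11.2 − 3.0 + 7.1 + 6.1) / 6 = 4.9667%
Σ(R_i − R̄_i)(R_m − R̄_m) = 145.3300  ⇒  Cov = 145.3300 / 5 = 29.0660
Σ(R_m − R̄_m)² = 186.2133  ⇒  Var(R_m) = 186.2133 / 5 = 37.2427
β = Cov / Var(R_m) = 29.0660 / 37.2427 = 0.7804
E(R) = R_f + β × MRP = 3.41% + 0.7804 × 6.50% = 8.48%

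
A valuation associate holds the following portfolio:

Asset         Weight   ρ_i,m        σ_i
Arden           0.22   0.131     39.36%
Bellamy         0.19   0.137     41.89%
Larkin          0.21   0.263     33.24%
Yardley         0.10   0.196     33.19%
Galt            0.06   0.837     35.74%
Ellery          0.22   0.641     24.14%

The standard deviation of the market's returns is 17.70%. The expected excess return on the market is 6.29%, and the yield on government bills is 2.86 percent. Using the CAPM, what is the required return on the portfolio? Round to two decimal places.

β_Arden = 0.131 × 39.36% / 17.70% = 0.2913
β_Bellamy = 0.137 × 41.89% / 17.70% = 0.3242
β_Larkin = 0.263 × 33.24% / 17.70% = 0.4939
β_Yardley = 0.196 × 33.19% / 17.70% = 0.3675
β_Galt = 0.837 × 35.74% / 17.70% = 1.6901
β_Ellery = 0.641 × 24.14% / 17.70% = 0.8742
β_P = Σ w_i β_i = 0.22×0.2913 + 0.19×0.3242 + 0.21×0.4939 + 0.10×0.3675 + 0.06×1.6901 + 0.22×0.8742 = 0.5599
E(R_P) = R_f + β_P × MRP = 2.86% + 0.5599 × 6.29% = 6.38%

6.38%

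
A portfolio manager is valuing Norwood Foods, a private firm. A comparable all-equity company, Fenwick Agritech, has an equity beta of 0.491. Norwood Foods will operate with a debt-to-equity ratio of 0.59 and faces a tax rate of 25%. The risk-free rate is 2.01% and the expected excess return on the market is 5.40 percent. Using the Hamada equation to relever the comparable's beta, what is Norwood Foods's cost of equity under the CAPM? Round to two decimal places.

5.83%

β_L = β_U × [1 + (1 − t)(D/E)] = 0.491 × [1 + (1 − 0.25) × 0.59]
    = 0.491 × [1 + 0.75 × 0.59] = 0.491 × 1.4425 = 0.7083
E(R) = R_f + β_L × MRP = 2.01% + 0.7083 × 5.40% = 5.83%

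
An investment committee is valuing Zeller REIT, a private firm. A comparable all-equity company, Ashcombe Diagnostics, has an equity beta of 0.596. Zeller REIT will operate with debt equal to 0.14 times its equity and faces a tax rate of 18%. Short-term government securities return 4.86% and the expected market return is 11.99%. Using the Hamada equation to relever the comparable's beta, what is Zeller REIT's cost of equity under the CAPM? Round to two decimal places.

β_L = β_U × [1 + (1 − t)(D/E)] = 0.596 × [1 + (1 − 0.18) × 0.14]
    = 0.596 × [1 + 0.82 × 0.14] = 0.596 × 1.1148 = 0.6644
MRP = 11.99% − 4.86% = 7.13%
E(R) = R_f + β_L × MRP = 4.86% + 0.6644 × 7.13% = 9.60%

9.60%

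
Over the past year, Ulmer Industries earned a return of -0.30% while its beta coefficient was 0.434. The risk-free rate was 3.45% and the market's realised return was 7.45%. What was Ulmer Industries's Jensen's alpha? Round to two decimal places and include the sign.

-5.49%

Market excess return = 7.45% − 3.45% = 4.00%
CAPM benchmark = R_f + β(R_m − R_f) = 3.45% + 0.434 × 4.00% = 5.18600%
α = actual − benchmark = -0.30% − 5.18600% = -5.49%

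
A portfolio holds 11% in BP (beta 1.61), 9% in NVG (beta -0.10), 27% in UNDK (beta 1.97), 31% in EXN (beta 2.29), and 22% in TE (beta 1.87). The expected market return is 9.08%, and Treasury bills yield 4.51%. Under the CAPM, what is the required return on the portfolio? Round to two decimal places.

β_P = Σ w_i β_i = 0.11×1.61 + 0.09×-0.10 + 0.27×1.97 + 0.31×2.29 + 0.22×1.87 = 1.8213
MRP = 9.08% − 4.51% = 4.57%
E(R_P) = R_f + β_P × MRP = 4.51% + 1.8213 × 4.57% = 12.83%

12.83%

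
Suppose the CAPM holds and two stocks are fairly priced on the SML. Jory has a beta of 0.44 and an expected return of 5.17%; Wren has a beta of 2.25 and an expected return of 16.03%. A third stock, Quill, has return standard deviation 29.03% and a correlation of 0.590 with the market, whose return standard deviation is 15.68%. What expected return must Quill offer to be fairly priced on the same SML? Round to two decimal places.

9.08%

MRP = (16.03% − 5.17%) / (2.25 − 0.44) = 6.0000%
R_f = 5.17% − 0.44 × 6.0000% = 2.5300%
β_Quill = ρ·σ_i/σ_m = 0.590 × 29.03 / 15.68 = 1.0923
E(R_Quill) = R_f + β × MRP = 2.5300% + 1.0923 × 6.0000% = 9.08%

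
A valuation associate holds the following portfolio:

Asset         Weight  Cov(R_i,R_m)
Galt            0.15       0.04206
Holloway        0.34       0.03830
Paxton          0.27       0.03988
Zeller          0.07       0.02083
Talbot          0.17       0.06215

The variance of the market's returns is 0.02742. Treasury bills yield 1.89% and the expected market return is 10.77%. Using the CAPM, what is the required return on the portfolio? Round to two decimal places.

β_Galt = 0.04206 / 0.02742 = 1.5339
β_Holloway = 0.03830 / 0.02742 = 1.3968
β_Paxton = 0.03988 / 0.02742 = 1.4544
β_Zeller = 0.02083 / 0.02742 = 0.7597
β_Talbot = 0.06215 / 0.02742 = 2.2666
β_P = Σ w_i β_i = 0.15×1.5339 + 0.34×1.3968 + 0.27×1.4544 + 0.07×0.7597 + 0.17×2.2666 = 1.5362
MRP = 10.77% − 1.89% = 8.88%
E(R_P) = R_f + β_P × MRP = 1.89% + 1.5362 × 8.88% = 15.53%

15.53%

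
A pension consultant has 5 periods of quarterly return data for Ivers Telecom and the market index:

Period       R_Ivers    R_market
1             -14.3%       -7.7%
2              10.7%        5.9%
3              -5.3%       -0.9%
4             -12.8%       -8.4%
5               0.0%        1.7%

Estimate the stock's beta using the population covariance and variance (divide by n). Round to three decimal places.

1.624

Mean R_i = (-14.3 + 10.7 − 5.3 − 12.8 + 0.0) / 5 = -4.3400%
Mean R_m = (-7.7 + 5.9 − 0.9 − 8.4 + 1.7) / 5 = -1.8800%
Σ(R_i − R̄_i)(R_m − R̄_m) = 244.7340  ⇒  Cov = 244.7340 / 5 = 48.9468
Σ(R_m − R̄_m)² = 150.6880  ⇒  Var(R_m) = 150.6880 / 5 = 30.1376
β = Cov / Var(R_m) = 48.9468 / 30.1376 = 1.6241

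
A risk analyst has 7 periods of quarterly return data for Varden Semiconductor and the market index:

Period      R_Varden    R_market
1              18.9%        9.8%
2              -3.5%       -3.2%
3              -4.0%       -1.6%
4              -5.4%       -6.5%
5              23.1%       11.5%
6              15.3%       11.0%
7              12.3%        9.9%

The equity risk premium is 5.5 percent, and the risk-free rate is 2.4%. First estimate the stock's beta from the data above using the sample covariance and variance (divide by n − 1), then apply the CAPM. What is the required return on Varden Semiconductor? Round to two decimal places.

Mean R_i = (18.9 − 3.5 − 4.0 − 5.4 + 23.1 + 15.3 + 12.3) / 7 = 8.1000%
Mean R_m = (9.8 − 3.2 − 1.6 − 6.5 + 11.5 + 11.0 + 9.9) / 7 = 4.4143%
Σ(R_i − R̄_i)(R_m − R̄_m) = 543.3500  ⇒  Cov = 543.3500 / 6 = 90.5583
Σ(R_m − R̄_m)² = 365.9486  ⇒  Var(R_m) = 365.9486 / 6 = 60.9914
β = Cov / Var(R_m) = 90.5583 / 60.9914 = 1.4848
E(R) = R_f + β × MRP = 2.4% + 1.4848 × 5.5% = 10.57%

10.57%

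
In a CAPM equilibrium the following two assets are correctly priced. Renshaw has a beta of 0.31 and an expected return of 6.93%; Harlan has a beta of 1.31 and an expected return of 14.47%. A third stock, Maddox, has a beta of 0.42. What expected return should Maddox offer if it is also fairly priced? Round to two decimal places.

MRP (SML slope) = (14.47% − 6.93%) / (1.31 − 0.31) = 7.54% / 1.00 = 7.5400%
R_f (intercept) = 6.93% − 0.31 × 7.5400% = 4.5926%
E(R_Maddox) = R_f + β × MRP = 4.5926% + 0.42 × 7.5400% = 7.76%

7.76%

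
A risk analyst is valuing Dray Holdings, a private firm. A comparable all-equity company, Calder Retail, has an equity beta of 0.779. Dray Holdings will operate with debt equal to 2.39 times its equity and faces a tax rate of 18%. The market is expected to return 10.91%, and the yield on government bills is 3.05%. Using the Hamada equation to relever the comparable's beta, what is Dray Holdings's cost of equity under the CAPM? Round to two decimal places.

β_L = β_U × [1 + (1 − t)(D/E)] = 0.779 × [1 + (1 − 0.18) × 2.39]
    = 0.779 × [1 + 0.82 × 2.39] = 0.779 × 2.9598 = 2.3057
MRP = 10.91% − 3.05% = 7.86%
E(R) = R_f + β_L × MRP = 3.05% + 2.3057 × 7.86% = 21.17%

21.17%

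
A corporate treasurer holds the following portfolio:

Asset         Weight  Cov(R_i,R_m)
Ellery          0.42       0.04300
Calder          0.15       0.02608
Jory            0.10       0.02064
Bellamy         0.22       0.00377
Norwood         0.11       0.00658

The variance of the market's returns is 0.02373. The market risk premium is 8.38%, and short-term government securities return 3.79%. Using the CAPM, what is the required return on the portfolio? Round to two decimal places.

12.83%

β_Ellery = 0.04300 / 0.02373 = 1.8121
β_Calder = 0.02608 / 0.02373 = 1.0990
β_Jory = 0.02064 / 0.02373 = 0.8698
β_Bellamy = 0.00377 / 0.02373 = 0.1589
β_Norwood = 0.00658 / 0.02373 = 0.2773
β_P = Σ w_i β_i = 0.42×1.8121 + 0.15×1.0990 + 0.10×0.8698 + 0.22×0.1589 + 0.11×0.2773 = 1.0784
E(R_P) = R_f + β_P × MRP = 3.79% + 1.0784 × 8.38% = 12.83%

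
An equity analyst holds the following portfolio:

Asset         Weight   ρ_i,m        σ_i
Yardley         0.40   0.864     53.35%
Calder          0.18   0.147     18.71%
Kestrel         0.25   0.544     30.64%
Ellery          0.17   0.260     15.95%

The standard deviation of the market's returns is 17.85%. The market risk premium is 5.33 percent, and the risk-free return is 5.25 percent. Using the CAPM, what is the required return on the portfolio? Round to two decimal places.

β_Yardley = 0.864 × 53.35% / 17.85% = 2.5823
β_Calder = 0.147 × 18.71% / 17.85% = 0.1541
β_Kestrel = 0.544 × 30.64% / 17.85% = 0.9338
β_Ellery = 0.260 × 15.95% / 17.85% = 0.2323
β_P = Σ w_i β_i = 0.40×2.5823 + 0.18×0.1541 + 0.25×0.9338 + 0.17×0.2323 = 1.3336
E(R_P) = R_f + β_P × MRP = 5.25% + 1.3336 × 5.33% = 12.36%

12.36%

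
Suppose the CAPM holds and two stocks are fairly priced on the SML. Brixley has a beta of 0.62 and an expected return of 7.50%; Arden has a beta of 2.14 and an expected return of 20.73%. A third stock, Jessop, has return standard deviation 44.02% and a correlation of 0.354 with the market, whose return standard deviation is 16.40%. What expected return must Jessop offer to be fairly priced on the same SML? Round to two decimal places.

MRP = (20.73% − 7.50%) / (2.14 − 0.62) = 8.7039%
R_f = 7.50% − 0.62 × 8.7039% = 2.1036%
β_Jessop = ρ·σ_i/σ_m = 0.354 × 44.02 / 16.40 = 0.9502
E(R_Jessop) = R_f + β × MRP = 2.1036% + 0.9502 × 8.7039% = 10.37%

10.37%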